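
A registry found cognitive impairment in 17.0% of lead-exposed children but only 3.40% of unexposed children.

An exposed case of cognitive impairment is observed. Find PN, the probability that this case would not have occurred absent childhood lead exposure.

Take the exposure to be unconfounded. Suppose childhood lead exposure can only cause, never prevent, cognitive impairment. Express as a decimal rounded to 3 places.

p₁ = 0.17, p₀ = 0.034.
Under exogeneity and monotonicity, PN = (p₁ − p₀) / p₁.
PN = (0.17 − 0.034) / 0.17 = 0.136 / 0.17 ≈ 0.8000

PN ≈ 0.800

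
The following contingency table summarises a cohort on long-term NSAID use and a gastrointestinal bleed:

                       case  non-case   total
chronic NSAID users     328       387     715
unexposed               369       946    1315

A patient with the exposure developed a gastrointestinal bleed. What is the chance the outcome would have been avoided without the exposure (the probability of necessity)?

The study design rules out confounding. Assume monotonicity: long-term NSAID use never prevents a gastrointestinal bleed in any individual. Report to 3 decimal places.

PN ≈ 0.388

p₁ = P(outcome | exposed) = 328/715 = 0.45874
p₀ = P(outcome | unexposed) = 369/1315 = 0.28061
Under exogeneity and monotonicity, PN = (p₁ − p₀)/p₁.
PN = (0.45874 − 0.28061) / 0.45874 ≈ 0.3883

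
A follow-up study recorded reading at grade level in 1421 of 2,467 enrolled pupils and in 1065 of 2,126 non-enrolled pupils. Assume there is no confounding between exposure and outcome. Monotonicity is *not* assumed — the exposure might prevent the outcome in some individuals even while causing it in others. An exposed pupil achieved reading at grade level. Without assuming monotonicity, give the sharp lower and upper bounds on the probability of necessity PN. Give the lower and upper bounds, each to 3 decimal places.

p₁ = P(outcome | exposed) = 1421/2467 = 0.576
p₀ = P(outcome | unexposed) = 1065/2126 = 0.50094
Under exogeneity alone the bounds on PN are max{0,(p₁−p₀)/p₁} ≤ PN ≤ min{1,(1−p₀)/p₁}.
  lower = (p₁ − p₀)/p₁ = 0.075063 / 0.576 ≈ 0.1303
  upper = min{1, (1 − p₀)/p₁} = 0.49906 / 0.576 ≈ 0.8664

0.130 ≤ PN ≤ 0.866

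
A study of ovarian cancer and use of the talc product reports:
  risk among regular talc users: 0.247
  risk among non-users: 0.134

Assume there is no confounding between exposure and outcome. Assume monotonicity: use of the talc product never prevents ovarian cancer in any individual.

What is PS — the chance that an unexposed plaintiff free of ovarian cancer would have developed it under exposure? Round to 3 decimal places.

PS ≈ 0.130

Let p₁ = 0.247, p₀ = 0.134.
Under exogeneity and monotonicity, PS = (p₁ − p₀) / (1 − p₀).
PS = (0.247 − 0.134) / (1 − 0.134) = 0.113 / 0.866 ≈ 0.1305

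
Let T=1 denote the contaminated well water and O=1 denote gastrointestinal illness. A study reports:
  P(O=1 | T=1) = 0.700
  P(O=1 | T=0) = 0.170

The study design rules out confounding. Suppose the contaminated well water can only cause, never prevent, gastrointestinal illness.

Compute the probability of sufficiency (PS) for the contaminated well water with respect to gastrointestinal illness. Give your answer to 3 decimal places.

Let p₁ = 0.7, p₀ = 0.17.
Under exogeneity and monotonicity, PS = (p₁ − p₀) / (1 − p₀).
PS = (0.7 − 0.17) / (1 − 0.17) = 0.53 / 0.83 ≈ 0.6386

PS ≈ 0.639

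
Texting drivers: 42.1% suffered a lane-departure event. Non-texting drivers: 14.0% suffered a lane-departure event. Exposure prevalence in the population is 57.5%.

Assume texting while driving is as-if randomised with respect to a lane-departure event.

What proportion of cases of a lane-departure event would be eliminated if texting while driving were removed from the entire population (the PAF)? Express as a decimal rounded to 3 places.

p₁ = 0.421, p₀ = 0.14.
Overall risk P(Y=1) = π·p₁ + (1−π)·p₀ = 0.575×0.421 + 0.425×0.14 = 0.30158.
Under exogeneity, PAF = [P(Y=1) − p₀] / P(Y=1).
PAF = (0.30158 − 0.14) / 0.30158 ≈ 0.5358

PAF ≈ 0.536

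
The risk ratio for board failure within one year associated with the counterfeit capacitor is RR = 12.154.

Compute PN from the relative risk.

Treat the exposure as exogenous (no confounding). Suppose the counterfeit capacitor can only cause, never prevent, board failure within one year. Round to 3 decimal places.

Under exogeneity and monotonicity, PN = (RR − 1) / RR = 1 − 1/RR.
PN = (12.154 − 1) / 12.154 = 11.15 / 12.154 ≈ 0.9177

PN ≈ 0.918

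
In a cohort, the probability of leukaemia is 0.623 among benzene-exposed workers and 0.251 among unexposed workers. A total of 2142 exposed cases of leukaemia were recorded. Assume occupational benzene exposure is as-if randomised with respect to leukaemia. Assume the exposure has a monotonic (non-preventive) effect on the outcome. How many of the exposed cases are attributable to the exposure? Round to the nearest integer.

about 1279 cases

Let p₁ = 0.623, p₀ = 0.251.
PN = (p₁ − p₀)/p₁ = (0.623 − 0.251) / 0.623 ≈ 0.59711.
Attributable cases ≈ PN × (exposed cases) = 0.59711 × 2142 ≈ 1279.01.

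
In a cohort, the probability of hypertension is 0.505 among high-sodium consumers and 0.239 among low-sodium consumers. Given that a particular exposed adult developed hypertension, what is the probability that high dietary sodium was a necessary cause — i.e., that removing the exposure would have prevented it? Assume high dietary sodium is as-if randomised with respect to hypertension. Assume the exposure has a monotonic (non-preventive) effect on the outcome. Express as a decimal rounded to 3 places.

PN ≈ 0.527

Let p₁ = 0.505, p₀ = 0.239.
Under exogeneity and monotonicity, PN = (p₁ − p₀) / p₁.
PN = (0.505 − 0.239) / 0.505 = 0.266 / 0.505 ≈ 0.5267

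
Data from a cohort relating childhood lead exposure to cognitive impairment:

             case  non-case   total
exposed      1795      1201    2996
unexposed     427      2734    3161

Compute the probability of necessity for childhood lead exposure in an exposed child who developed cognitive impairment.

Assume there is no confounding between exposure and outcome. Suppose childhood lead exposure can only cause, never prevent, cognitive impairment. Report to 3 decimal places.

PN ≈ 0.775

p₁ = P(outcome | exposed) = 1795/2996 = 0.59913
p₀ = P(outcome | unexposed) = 427/3161 = 0.13508
Under exogeneity and monotonicity, PN = (p₁ − p₀) / p₁.
PN = (0.59913 − 0.13508) / 0.59913 = 0.46405 / 0.59913 ≈ 0.7745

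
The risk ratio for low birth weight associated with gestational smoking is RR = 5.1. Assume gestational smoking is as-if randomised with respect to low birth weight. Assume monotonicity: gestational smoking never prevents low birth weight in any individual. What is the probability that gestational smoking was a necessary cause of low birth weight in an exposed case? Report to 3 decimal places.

Under exogeneity and monotonicity, PN = (RR − 1) / RR = 1 − 1/RR.
PN = (5.1 − 1) / 5.1 = 4.1 / 5.1 ≈ 0.8039

PN ≈ 0.804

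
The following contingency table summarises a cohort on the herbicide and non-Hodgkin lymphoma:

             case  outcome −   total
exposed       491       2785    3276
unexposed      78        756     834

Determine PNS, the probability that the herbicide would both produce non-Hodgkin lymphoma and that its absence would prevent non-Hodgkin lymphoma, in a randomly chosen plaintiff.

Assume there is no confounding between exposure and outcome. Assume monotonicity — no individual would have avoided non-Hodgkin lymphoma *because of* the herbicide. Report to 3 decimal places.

p₁ = P(outcome | exposed) = 491/3276 = 0.14988
p₀ = P(outcome | unexposed) = 78/834 = 0.093525
Under exogeneity and monotonicity, PNS = p₁ − p₀.
PNS = 0.14988 − 0.093525 = 0.056353

PNS ≈ 0.056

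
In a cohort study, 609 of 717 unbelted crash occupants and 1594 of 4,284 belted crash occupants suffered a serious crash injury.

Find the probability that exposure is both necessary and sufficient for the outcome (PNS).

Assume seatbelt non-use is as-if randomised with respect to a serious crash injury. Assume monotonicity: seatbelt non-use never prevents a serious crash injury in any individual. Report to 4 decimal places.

p₁ = P(outcome | exposed) = 609/717 = 0.84937
p₀ = P(outcome | unexposed) = 1594/4284 = 0.37208
Under exogeneity and monotonicity, PNS = p₁ − p₀.
PNS = 0.84937 − 0.37208 = 0.47729

PNS ≈ 0.4773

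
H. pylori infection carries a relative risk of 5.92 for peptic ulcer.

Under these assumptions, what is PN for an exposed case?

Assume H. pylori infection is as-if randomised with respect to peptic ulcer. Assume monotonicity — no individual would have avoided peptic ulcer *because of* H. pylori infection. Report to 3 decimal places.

Under exogeneity and monotonicity, PN = (RR − 1) / RR = 1 − 1/RR.
PN = (5.92 − 1) / 5.92 = 4.92 / 5.92 ≈ 0.8311

PN ≈ 0.831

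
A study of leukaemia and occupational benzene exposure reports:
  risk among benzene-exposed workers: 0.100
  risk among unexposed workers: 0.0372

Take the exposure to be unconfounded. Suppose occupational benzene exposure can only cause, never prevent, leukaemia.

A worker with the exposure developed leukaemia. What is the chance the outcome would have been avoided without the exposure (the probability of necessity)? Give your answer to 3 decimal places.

Let p₁ = 0.1, p₀ = 0.0372.
Under exogeneity and monotonicity, PN = (p₁ − p₀) / p₁.
PN = (0.1 − 0.0372) / 0.1 = 0.0628 / 0.1 ≈ 0.6280

PN ≈ 0.628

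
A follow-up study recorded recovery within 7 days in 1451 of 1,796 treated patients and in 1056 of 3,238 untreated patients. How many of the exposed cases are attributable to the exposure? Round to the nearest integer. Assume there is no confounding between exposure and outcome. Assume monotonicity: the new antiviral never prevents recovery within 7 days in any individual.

about 865 cases

p₁ = P(outcome | exposed) = 1451/1796 = 0.80791
p₀ = P(outcome | unexposed) = 1056/3238 = 0.32613
PN = (p₁ − p₀)/p₁ = (0.80791 − 0.32613) / 0.80791 ≈ 0.59633.
Attributable cases ≈ PN × (exposed cases) = 0.59633 × 1451 ≈ 865.28.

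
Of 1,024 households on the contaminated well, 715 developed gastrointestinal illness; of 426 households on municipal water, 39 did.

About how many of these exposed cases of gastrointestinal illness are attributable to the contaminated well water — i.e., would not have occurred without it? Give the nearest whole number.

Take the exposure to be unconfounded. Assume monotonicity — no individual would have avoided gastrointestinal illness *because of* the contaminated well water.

about 621 cases

p₁ = P(outcome | exposed) = 715/1024 = 0.69824
p₀ = P(outcome | unexposed) = 39/426 = 0.091549
PN = (p₁ − p₀)/p₁ = (0.69824 − 0.091549) / 0.69824 ≈ 0.86889.
Attributable cases ≈ PN × (exposed cases) = 0.86889 × 715 ≈ 621.25.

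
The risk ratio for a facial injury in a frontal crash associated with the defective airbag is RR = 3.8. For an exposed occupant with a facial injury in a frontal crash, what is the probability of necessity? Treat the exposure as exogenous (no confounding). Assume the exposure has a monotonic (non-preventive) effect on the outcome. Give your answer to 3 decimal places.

Under exogeneity and monotonicity, PN = (RR − 1) / RR = 1 − 1/RR.
PN = (3.8 − 1) / 3.8 = 2.8 / 3.8 ≈ 0.7368

PN ≈ 0.737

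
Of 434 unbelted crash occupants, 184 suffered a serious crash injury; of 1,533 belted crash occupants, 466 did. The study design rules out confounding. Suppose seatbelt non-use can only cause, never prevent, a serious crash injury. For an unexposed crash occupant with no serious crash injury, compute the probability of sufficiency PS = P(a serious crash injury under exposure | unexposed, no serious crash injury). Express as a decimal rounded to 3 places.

PS ≈ 0.172

p₁ = P(outcome | exposed) = 184/434 = 0.42396
p₀ = P(outcome | unexposed) = 466/1533 = 0.30398
Under exogeneity and monotonicity, PS = (p₁ − p₀) / (1 − p₀).
PS = (0.42396 − 0.30398) / (1 − 0.30398) = 0.11998 / 0.69602 ≈ 0.1724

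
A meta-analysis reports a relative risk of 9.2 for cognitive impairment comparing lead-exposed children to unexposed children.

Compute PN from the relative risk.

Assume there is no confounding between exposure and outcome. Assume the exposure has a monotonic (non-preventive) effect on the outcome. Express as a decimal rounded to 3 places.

PN ≈ 0.891

Under exogeneity and monotonicity, PN = (RR − 1) / RR = 1 − 1/RR.
PN = (9.2 − 1) / 9.2 = 8.2 / 9.2 ≈ 0.8913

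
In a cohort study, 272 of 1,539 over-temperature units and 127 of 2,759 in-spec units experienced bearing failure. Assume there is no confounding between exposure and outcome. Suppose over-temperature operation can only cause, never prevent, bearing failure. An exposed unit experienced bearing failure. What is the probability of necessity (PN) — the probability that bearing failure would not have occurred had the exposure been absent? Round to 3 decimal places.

p₁ = P(outcome | exposed) = 272/1539 = 0.17674
p₀ = P(outcome | unexposed) = 127/2759 = 0.046031
Under exogeneity and monotonicity, PN = (p₁ − p₀) / p₁.
PN = (0.17674 − 0.046031) / 0.17674 = 0.13071 / 0.17674 ≈ 0.7396

PN ≈ 0.740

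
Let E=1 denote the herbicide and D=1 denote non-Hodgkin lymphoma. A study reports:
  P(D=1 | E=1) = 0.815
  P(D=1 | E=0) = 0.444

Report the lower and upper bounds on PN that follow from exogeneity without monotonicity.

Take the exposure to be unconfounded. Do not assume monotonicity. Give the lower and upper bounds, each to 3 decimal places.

Let p₁ = 0.815, p₀ = 0.444.
Under exogeneity alone the bounds on PN are max{0,(p₁−p₀)/p₁} ≤ PN ≤ min{1,(1−p₀)/p₁}.
  lower = (p₁ − p₀)/p₁ = 0.371 / 0.815 ≈ 0.4552
  upper = min{1, (1 − p₀)/p₁} = 0.556 / 0.815 ≈ 0.6822

0.455 ≤ PN ≤ 0.682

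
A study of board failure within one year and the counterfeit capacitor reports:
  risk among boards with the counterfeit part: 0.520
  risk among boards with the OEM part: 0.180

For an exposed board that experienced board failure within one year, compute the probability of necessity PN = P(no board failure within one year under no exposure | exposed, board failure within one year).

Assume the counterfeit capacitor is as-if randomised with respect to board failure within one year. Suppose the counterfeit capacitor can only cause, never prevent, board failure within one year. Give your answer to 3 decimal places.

Let p₁ = 0.52, p₀ = 0.18.
Under exogeneity and monotonicity, PN = (p₁ − p₀) / p₁.
PN = (0.52 − 0.18) / 0.52 = 0.34 / 0.52 ≈ 0.6538

PN ≈ 0.654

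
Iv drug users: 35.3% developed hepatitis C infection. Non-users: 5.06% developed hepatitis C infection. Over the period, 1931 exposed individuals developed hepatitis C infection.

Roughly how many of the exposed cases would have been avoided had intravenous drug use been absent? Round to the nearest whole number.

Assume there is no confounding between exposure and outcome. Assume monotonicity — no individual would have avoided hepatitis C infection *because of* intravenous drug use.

p₁ = 0.353, p₀ = 0.0506.
PN = (p₁ − p₀)/p₁ = (0.353 − 0.0506) / 0.353 ≈ 0.85666.
Attributable cases ≈ PN × (exposed cases) = 0.85666 × 1931 ≈ 1654.21.

about 1654 cases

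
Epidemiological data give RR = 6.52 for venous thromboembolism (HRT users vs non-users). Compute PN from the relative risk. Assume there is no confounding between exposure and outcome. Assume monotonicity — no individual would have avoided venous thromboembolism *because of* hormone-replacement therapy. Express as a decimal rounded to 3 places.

PN ≈ 0.847

Under exogeneity and monotonicity, PN = (RR − 1) / RR = 1 − 1/RR.
PN = (6.52 − 1) / 6.52 = 5.52 / 6.52 ≈ 0.8466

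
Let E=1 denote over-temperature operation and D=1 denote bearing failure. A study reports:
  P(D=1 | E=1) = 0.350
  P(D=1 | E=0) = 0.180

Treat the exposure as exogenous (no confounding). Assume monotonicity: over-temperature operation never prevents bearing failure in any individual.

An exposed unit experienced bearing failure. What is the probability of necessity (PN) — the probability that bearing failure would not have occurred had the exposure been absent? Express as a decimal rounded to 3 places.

PN ≈ 0.486

Let p₁ = 0.35, p₀ = 0.18.
Under exogeneity and monotonicity, PN = (p₁ − p₀) / p₁.
PN = (0.35 − 0.18) / 0.35 = 0.17 / 0.35 ≈ 0.4857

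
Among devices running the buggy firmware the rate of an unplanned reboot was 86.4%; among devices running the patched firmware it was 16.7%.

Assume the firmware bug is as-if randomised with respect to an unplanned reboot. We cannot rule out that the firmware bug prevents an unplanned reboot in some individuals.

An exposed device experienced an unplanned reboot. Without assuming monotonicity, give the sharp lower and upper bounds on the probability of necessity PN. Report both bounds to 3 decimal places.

p₁ = 0.864, p₀ = 0.167.
Under exogeneity alone the bounds on PN are max{0,(p₁−p₀)/p₁} ≤ PN ≤ min{1,(1−p₀)/p₁}.
  lower = (p₁ − p₀)/p₁ = 0.697 / 0.864 ≈ 0.8067
  upper = min{1, (1 − p₀)/p₁} = 0.833 / 0.864 ≈ 0.9641

0.807 ≤ PN ≤ 0.964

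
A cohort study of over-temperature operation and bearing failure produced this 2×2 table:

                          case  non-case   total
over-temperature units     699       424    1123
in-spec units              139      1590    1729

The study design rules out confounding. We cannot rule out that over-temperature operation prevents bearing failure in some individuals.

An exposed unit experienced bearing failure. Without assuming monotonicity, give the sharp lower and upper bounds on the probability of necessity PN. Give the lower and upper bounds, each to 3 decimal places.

0.871 ≤ PN ≤ 1.000

p₁ = P(outcome | exposed) = 699/1123 = 0.62244
p₀ = P(outcome | unexposed) = 139/1729 = 0.080393
Under exogeneity alone the bounds on PN are max{0,(p₁−p₀)/p₁} ≤ PN ≤ min{1,(1−p₀)/p₁}.
  lower = (p₁ − p₀)/p₁ = 0.54205 / 0.62244 ≈ 0.8708
  upper = min{1, (1 − p₀)/p₁} = 0.91961 / 0.62244 ≈ 1.4774 → capped at 1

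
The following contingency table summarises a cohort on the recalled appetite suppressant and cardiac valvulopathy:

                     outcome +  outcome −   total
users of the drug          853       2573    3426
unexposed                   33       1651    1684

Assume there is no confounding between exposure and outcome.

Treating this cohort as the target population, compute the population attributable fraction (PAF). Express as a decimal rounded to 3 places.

p₁ = P(outcome | exposed) = 853/3426 = 0.24898
p₀ = P(outcome | unexposed) = 33/1684 = 0.019596
Exposure prevalence π = 3426/5110 = 0.67045; overall risk P(Y=1) = 0.17339.
Under exogeneity, PAF = [P(Y=1) − p₀]/P(Y=1).
PAF = (0.17339 − 0.019596) / 0.17339 ≈ 0.8870

PAF ≈ 0.887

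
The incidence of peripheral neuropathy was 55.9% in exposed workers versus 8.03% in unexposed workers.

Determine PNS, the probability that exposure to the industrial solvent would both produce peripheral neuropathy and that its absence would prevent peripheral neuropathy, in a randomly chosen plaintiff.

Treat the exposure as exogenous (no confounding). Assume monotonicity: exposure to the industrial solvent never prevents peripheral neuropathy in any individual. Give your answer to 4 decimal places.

PNS ≈ 0.4787

p₁ = 0.559, p₀ = 0.0803.
Under exogeneity and monotonicity, PNS = p₁ − p₀.
PNS = 0.559 − 0.0803 = 0.4787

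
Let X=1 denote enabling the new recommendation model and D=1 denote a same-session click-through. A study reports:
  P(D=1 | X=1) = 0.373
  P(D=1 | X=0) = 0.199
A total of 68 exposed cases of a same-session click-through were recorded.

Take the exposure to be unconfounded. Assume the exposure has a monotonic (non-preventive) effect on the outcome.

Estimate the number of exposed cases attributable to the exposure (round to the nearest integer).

about 32 cases

Let p₁ = 0.373, p₀ = 0.199.
PN = (p₁ − p₀)/p₁ = (0.373 − 0.199) / 0.373 ≈ 0.46649.
Attributable cases ≈ PN × (exposed cases) = 0.46649 × 68 ≈ 31.72.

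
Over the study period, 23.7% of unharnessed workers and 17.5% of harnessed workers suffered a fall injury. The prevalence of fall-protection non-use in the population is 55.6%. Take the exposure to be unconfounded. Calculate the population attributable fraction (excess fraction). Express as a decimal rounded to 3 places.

PAF ≈ 0.165

p₁ = 0.237, p₀ = 0.175.
Overall risk P(Y=1) = π·p₁ + (1−π)·p₀ = 0.556×0.237 + 0.444×0.175 = 0.20947.
Under exogeneity, PAF = [P(Y=1) − p₀] / P(Y=1).
PAF = (0.20947 − 0.175) / 0.20947 ≈ 0.1646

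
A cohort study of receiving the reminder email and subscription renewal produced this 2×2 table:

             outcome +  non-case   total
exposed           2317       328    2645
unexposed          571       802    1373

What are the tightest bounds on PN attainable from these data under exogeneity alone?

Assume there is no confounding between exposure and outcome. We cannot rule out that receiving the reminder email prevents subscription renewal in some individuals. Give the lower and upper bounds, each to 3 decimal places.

0.525 ≤ PN ≤ 0.667

p₁ = P(outcome | exposed) = 2317/2645 = 0.87599
p₀ = P(outcome | unexposed) = 571/1373 = 0.41588
Under exogeneity alone the bounds on PN are max{0,(p₁−p₀)/p₁} ≤ PN ≤ min{1,(1−p₀)/p₁}.
  lower = (p₁ − p₀)/p₁ = 0.46011 / 0.87599 ≈ 0.5252
  upper = min{1, (1 − p₀)/p₁} = 0.58412 / 0.87599 ≈ 0.6668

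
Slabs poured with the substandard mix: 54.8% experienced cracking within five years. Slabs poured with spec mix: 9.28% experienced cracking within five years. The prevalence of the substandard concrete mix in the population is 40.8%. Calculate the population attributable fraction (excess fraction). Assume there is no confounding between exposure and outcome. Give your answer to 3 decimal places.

PAF ≈ 0.667

p₁ = 0.548, p₀ = 0.0928.
Overall risk P(Y=1) = π·p₁ + (1−π)·p₀ = 0.408×0.548 + 0.592×0.0928 = 0.27852.
Under exogeneity, PAF = [P(Y=1) − p₀] / P(Y=1).
PAF = (0.27852 − 0.0928) / 0.27852 ≈ 0.6668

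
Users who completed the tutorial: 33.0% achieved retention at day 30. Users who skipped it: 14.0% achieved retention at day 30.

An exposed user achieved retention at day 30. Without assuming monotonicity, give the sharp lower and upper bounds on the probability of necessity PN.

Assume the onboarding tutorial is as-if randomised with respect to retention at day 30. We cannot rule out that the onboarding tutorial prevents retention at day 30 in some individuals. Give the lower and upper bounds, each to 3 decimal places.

p₁ = 0.33, p₀ = 0.14.
Under exogeneity alone the bounds on PN are max{0,(p₁−p₀)/p₁} ≤ PN ≤ min{1,(1−p₀)/p₁}.
  lower = (p₁ − p₀)/p₁ = 0.19 / 0.33 ≈ 0.5758
  upper = min{1, (1 − p₀)/p₁} = 0.86 / 0.33 ≈ 2.6061 → capped at 1

0.576 ≤ PN ≤ 1.000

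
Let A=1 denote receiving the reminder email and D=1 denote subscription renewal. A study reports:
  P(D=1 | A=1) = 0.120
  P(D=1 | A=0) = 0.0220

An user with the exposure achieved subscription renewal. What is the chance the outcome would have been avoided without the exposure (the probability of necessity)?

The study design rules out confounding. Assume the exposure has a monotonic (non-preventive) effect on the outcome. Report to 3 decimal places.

PN ≈ 0.817

Let p₁ = 0.12, p₀ = 0.022.
Under exogeneity and monotonicity, PN = (p₁ − p₀) / p₁.
PN = (0.12 − 0.022) / 0.12 = 0.098 / 0.12 ≈ 0.8167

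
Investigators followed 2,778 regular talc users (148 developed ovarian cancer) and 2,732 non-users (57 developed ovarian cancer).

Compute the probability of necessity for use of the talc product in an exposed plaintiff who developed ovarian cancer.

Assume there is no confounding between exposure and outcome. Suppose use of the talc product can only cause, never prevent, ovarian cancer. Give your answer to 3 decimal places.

PN ≈ 0.608

p₁ = P(outcome | exposed) = 148/2778 = 0.053276
p₀ = P(outcome | unexposed) = 57/2732 = 0.020864
Under exogeneity and monotonicity, PN = (p₁ − p₀) / p₁.
PN = (0.053276 − 0.020864) / 0.053276 = 0.032412 / 0.053276 ≈ 0.6084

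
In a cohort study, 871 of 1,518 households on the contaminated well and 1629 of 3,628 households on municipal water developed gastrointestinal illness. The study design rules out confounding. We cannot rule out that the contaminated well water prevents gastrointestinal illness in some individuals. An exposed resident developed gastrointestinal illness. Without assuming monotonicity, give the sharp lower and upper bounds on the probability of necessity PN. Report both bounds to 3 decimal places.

0.217 ≤ PN ≤ 0.960

p₁ = P(outcome | exposed) = 871/1518 = 0.57378
p₀ = P(outcome | unexposed) = 1629/3628 = 0.44901
Under exogeneity alone the bounds on PN are max{0,(p₁−p₀)/p₁} ≤ PN ≤ min{1,(1−p₀)/p₁}.
  lower = (p₁ − p₀)/p₁ = 0.12477 / 0.57378 ≈ 0.2175
  upper = min{1, (1 − p₀)/p₁} = 0.55099 / 0.57378 ≈ 0.9603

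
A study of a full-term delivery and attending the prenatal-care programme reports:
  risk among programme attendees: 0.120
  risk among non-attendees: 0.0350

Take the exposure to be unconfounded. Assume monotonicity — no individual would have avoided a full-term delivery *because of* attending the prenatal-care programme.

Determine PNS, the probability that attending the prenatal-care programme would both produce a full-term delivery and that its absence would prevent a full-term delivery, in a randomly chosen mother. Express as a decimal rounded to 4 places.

PNS ≈ 0.0850

Let p₁ = 0.12, p₀ = 0.035.
Under exogeneity and monotonicity, PNS = p₁ − p₀.
PNS = 0.12 − 0.035 = 0.085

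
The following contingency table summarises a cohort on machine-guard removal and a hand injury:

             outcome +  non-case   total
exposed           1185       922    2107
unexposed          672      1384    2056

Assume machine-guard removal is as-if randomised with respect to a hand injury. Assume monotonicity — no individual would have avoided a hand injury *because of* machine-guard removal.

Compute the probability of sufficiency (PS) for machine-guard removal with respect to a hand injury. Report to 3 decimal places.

p₁ = P(outcome | exposed) = 1185/2107 = 0.56241
p₀ = P(outcome | unexposed) = 672/2056 = 0.32685
Under exogeneity and monotonicity, PS = (p₁ − p₀) / (1 − p₀).
PS = (0.56241 − 0.32685) / (1 − 0.32685) = 0.23556 / 0.67315 ≈ 0.3499

PS ≈ 0.350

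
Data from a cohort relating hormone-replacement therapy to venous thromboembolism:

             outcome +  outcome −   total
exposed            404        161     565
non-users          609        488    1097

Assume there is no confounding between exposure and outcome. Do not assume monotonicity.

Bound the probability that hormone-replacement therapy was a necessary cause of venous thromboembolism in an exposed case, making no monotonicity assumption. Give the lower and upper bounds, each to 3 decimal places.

p₁ = P(outcome | exposed) = 404/565 = 0.71504
p₀ = P(outcome | unexposed) = 609/1097 = 0.55515
Under exogeneity alone the bounds on PN are max{0,(p₁−p₀)/p₁} ≤ PN ≤ min{1,(1−p₀)/p₁}.
  lower = (p₁ − p₀)/p₁ = 0.15989 / 0.71504 ≈ 0.2236
  upper = min{1, (1 − p₀)/p₁} = 0.44485 / 0.71504 ≈ 0.6221

0.224 ≤ PN ≤ 0.622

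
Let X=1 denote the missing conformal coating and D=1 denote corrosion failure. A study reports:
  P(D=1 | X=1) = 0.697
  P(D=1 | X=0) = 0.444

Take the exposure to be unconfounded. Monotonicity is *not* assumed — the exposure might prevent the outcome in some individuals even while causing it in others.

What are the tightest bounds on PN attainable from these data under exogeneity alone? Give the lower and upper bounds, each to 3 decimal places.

Let p₁ = 0.697, p₀ = 0.444.
Under exogeneity alone the bounds on PN are max{0,(p₁−p₀)/p₁} ≤ PN ≤ min{1,(1−p₀)/p₁}.
  lower = (p₁ − p₀)/p₁ = 0.253 / 0.697 ≈ 0.3630
  upper = min{1, (1 − p₀)/p₁} = 0.556 / 0.697 ≈ 0.7977

0.363 ≤ PN ≤ 0.798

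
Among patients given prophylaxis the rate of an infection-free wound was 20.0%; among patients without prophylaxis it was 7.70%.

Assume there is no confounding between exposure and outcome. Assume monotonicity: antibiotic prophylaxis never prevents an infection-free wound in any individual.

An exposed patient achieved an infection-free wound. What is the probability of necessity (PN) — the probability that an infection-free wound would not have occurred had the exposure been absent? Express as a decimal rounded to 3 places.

PN ≈ 0.615

p₁ = 0.2, p₀ = 0.077.
Under exogeneity and monotonicity, PN = (p₁ − p₀) / p₁.
PN = (0.2 − 0.077) / 0.2 = 0.123 / 0.2 ≈ 0.6150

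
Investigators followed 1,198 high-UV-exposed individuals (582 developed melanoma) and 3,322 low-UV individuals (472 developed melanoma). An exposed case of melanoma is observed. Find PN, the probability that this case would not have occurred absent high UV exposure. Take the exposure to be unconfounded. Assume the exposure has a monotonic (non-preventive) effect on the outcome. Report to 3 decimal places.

PN ≈ 0.708

p₁ = P(outcome | exposed) = 582/1198 = 0.48581
p₀ = P(outcome | unexposed) = 472/3322 = 0.14208
Under exogeneity and monotonicity, PN = (p₁ − p₀) / p₁.
PN = (0.48581 − 0.14208) / 0.48581 = 0.34373 / 0.48581 ≈ 0.7075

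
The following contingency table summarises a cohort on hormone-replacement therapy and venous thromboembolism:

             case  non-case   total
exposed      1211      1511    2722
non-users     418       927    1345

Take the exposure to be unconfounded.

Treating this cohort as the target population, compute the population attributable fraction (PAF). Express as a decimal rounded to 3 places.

PAF ≈ 0.224

p₁ = P(outcome | exposed) = 1211/2722 = 0.44489
p₀ = P(outcome | unexposed) = 418/1345 = 0.31078
Exposure prevalence π = 2722/4067 = 0.66929; overall risk P(Y=1) = 0.40054.
Under exogeneity, PAF = [P(Y=1) − p₀]/P(Y=1).
PAF = (0.40054 − 0.31078) / 0.40054 ≈ 0.2241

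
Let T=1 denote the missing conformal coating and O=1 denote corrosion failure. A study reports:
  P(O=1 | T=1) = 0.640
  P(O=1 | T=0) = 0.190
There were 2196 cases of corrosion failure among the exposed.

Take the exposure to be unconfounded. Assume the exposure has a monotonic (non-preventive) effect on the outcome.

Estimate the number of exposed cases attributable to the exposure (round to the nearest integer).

Let p₁ = 0.64, p₀ = 0.19.
PN = (p₁ − p₀)/p₁ = (0.64 − 0.19) / 0.64 ≈ 0.70312.
Attributable cases ≈ PN × (exposed cases) = 0.70312 × 2196 ≈ 1544.06.

about 1544 cases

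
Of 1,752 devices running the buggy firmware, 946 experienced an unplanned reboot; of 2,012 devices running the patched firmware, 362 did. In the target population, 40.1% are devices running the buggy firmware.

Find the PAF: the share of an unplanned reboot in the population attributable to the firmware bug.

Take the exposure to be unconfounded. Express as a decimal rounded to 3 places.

PAF ≈ 0.445

p₁ = P(outcome | exposed) = 946/1752 = 0.53995
p₀ = P(outcome | unexposed) = 362/2012 = 0.17992
Overall risk P(Y=1) = π·p₁ + (1−π)·p₀ = 0.401×0.53995 + 0.599×0.17992 = 0.32429.
Under exogeneity, PAF = [P(Y=1) − p₀] / P(Y=1).
PAF = (0.32429 − 0.17992) / 0.32429 ≈ 0.4452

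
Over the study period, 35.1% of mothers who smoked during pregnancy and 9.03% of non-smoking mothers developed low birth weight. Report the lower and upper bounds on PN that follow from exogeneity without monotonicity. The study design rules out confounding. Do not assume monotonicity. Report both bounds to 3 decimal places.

p₁ = 0.351, p₀ = 0.0903.
Under exogeneity alone the bounds on PN are max{0,(p₁−p₀)/p₁} ≤ PN ≤ min{1,(1−p₀)/p₁}.
  lower = (p₁ − p₀)/p₁ = 0.2607 / 0.351 ≈ 0.7427
  upper = min{1, (1 − p₀)/p₁} = 0.9097 / 0.351 ≈ 2.5917 → capped at 1

0.743 ≤ PN ≤ 1.000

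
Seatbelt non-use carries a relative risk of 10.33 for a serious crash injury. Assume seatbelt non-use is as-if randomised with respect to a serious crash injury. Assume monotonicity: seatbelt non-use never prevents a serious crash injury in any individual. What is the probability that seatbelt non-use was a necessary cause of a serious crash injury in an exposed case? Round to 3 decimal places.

PN ≈ 0.903

Under exogeneity and monotonicity, PN = (RR − 1) / RR = 1 − 1/RR.
PN = (10.33 − 1) / 10.33 = 9.33 / 10.33 ≈ 0.9032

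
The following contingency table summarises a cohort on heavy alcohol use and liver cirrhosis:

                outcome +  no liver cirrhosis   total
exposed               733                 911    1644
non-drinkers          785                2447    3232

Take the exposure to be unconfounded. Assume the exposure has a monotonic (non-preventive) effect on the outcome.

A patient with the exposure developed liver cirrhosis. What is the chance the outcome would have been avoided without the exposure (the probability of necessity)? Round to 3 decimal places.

PN ≈ 0.455

p₁ = P(outcome | exposed) = 733/1644 = 0.44586
p₀ = P(outcome | unexposed) = 785/3232 = 0.24288
Under exogeneity and monotonicity, PN = (p₁ − p₀) / p₁.
PN = (0.44586 − 0.24288) / 0.44586 = 0.20298 / 0.44586 ≈ 0.4553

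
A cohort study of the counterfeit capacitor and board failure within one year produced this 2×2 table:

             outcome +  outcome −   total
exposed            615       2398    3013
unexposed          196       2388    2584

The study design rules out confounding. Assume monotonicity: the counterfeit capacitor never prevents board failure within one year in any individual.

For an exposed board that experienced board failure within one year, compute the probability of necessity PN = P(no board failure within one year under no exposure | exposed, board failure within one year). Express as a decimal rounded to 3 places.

PN ≈ 0.628

p₁ = P(outcome | exposed) = 615/3013 = 0.20412
p₀ = P(outcome | unexposed) = 196/2584 = 0.075851
Under exogeneity and monotonicity, PN = (p₁ − p₀)/p₁.
PN = (0.20412 − 0.075851) / 0.20412 ≈ 0.6284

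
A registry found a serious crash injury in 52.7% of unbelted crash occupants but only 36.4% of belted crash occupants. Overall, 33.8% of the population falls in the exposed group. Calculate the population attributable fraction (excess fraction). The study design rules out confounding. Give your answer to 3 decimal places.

PAF ≈ 0.131

p₁ = 0.527, p₀ = 0.364.
Overall risk P(Y=1) = π·p₁ + (1−π)·p₀ = 0.338×0.527 + 0.662×0.364 = 0.41909.
Under exogeneity, PAF = [P(Y=1) − p₀] / P(Y=1).
PAF = (0.41909 − 0.364) / 0.41909 ≈ 0.1315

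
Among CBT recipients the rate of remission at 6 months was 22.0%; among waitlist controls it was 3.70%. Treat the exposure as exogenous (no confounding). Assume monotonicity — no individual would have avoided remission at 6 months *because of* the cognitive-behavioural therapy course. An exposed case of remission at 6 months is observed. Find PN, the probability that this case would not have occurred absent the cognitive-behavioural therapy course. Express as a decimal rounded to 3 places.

p₁ = 0.22, p₀ = 0.037.
Under exogeneity and monotonicity, PN = (p₁ − p₀) / p₁.
PN = (0.22 − 0.037) / 0.22 = 0.183 / 0.22 ≈ 0.8318

PN ≈ 0.832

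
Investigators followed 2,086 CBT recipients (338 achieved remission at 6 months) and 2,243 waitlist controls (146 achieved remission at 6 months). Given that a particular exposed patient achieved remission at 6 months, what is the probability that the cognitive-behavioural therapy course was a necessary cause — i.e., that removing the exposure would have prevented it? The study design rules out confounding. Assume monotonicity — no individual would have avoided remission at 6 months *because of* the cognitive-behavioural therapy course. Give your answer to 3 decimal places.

PN ≈ 0.598

p₁ = P(outcome | exposed) = 338/2086 = 0.16203
p₀ = P(outcome | unexposed) = 146/2243 = 0.065091
Under exogeneity and monotonicity, PN = (p₁ − p₀) / p₁.
PN = (0.16203 − 0.065091) / 0.16203 = 0.096941 / 0.16203 ≈ 0.5983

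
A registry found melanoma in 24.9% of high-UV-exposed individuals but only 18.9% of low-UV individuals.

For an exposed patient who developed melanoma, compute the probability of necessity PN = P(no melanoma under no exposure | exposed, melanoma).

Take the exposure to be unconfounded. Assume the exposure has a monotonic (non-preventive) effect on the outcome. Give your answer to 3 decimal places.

PN ≈ 0.241

p₁ = 0.249, p₀ = 0.189.
Under exogeneity and monotonicity, PN = (p₁ − p₀) / p₁.
PN = (0.249 − 0.189) / 0.249 = 0.06 / 0.249 ≈ 0.2410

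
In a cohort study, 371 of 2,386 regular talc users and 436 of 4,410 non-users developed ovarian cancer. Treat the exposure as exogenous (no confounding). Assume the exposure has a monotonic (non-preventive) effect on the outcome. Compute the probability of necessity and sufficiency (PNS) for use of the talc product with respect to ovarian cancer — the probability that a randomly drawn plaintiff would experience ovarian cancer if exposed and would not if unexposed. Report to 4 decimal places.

PNS ≈ 0.0566

p₁ = P(outcome | exposed) = 371/2386 = 0.15549
p₀ = P(outcome | unexposed) = 436/4410 = 0.098866
Under exogeneity and monotonicity, PNS = p₁ − p₀.
PNS = 0.15549 − 0.098866 = 0.056624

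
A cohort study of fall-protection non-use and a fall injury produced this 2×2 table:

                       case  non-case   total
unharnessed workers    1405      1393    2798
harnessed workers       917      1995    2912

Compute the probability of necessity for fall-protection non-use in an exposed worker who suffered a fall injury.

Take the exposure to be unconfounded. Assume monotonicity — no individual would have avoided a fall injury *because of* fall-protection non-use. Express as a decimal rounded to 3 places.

PN ≈ 0.373

p₁ = P(outcome | exposed) = 1405/2798 = 0.50214
p₀ = P(outcome | unexposed) = 917/2912 = 0.3149
Under exogeneity and monotonicity, PN = (p₁ − p₀) / p₁.
PN = (0.50214 − 0.3149) / 0.50214 = 0.18724 / 0.50214 ≈ 0.3729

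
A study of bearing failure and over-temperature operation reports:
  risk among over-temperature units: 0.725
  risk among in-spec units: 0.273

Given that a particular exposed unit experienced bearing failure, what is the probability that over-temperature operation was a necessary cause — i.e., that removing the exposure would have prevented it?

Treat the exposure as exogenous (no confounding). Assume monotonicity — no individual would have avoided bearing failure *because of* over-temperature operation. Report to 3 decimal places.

Let p₁ = 0.725, p₀ = 0.273.
Under exogeneity and monotonicity, PN = (p₁ − p₀) / p₁.
PN = (0.725 − 0.273) / 0.725 = 0.452 / 0.725 ≈ 0.6234

PN ≈ 0.623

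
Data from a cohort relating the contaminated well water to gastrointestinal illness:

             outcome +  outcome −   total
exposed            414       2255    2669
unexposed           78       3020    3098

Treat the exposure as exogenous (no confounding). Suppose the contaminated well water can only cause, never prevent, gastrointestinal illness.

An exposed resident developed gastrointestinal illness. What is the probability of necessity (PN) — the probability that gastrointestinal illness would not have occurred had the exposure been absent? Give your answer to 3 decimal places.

p₁ = P(outcome | exposed) = 414/2669 = 0.15511
p₀ = P(outcome | unexposed) = 78/3098 = 0.025178
Under exogeneity and monotonicity, PN = (p₁ − p₀)/p₁.
PN = (0.15511 − 0.025178) / 0.15511 ≈ 0.8377

PN ≈ 0.838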